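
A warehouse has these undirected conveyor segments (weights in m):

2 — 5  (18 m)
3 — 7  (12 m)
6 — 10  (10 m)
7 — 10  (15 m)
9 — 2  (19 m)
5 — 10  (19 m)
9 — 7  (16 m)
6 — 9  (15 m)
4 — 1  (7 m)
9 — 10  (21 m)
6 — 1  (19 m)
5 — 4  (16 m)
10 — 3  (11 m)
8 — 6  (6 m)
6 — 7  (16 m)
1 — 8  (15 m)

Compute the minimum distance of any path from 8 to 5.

35 m

Enumerating some paths:
8–6–10–5: 6+10+19 = 35
8–1–4–5: 15+7+16 = 38
The minimum is 35 m via 8–6–10–5.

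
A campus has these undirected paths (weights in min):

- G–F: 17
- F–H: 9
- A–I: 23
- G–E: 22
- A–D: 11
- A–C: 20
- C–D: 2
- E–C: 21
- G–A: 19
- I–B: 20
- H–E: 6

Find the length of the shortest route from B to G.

62 min

Running Dijkstra from B:
B: 0
I: 20  (via B)
A: 43  (via I)
D: 54  (via A)
C: 56  (via D)
G: 62  (via A)
Shortest route: B–I–A–G = 62 min.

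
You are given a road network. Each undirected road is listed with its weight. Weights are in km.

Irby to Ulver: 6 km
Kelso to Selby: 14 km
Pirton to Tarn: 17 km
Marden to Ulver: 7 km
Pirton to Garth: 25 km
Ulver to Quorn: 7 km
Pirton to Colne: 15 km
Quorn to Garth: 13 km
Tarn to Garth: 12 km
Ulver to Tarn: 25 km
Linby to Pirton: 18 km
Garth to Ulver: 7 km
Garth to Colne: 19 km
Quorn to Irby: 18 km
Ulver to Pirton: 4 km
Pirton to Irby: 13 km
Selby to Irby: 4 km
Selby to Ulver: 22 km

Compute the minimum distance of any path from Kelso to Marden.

Candidate routes:
Kelso–Selby–Irby–Pirton–Ulver–Marden: 14+4+13+4+7 = 42
Kelso–Selby–Irby–Ulver–Marden: 14+4+6+7 = 31
The minimum is 31 km via Kelso–Selby–Irby–Ulver–Marden.

31 km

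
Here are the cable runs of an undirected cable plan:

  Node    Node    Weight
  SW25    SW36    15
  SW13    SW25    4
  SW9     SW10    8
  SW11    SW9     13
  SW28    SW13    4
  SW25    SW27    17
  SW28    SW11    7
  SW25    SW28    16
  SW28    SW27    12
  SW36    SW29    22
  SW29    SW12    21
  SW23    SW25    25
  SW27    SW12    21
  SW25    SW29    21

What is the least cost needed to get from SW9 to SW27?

Settle nodes by increasing distance from SW9:
SW9: 0
SW10: 8  (via SW9)
SW11: 13  (via SW9)
SW28: 20  (via SW11)
SW13: 24  (via SW28)
SW25: 28  (via SW13)
SW27: 32  (via SW28)
Shortest route: SW9–SW11–SW28–SW27 = 32.

32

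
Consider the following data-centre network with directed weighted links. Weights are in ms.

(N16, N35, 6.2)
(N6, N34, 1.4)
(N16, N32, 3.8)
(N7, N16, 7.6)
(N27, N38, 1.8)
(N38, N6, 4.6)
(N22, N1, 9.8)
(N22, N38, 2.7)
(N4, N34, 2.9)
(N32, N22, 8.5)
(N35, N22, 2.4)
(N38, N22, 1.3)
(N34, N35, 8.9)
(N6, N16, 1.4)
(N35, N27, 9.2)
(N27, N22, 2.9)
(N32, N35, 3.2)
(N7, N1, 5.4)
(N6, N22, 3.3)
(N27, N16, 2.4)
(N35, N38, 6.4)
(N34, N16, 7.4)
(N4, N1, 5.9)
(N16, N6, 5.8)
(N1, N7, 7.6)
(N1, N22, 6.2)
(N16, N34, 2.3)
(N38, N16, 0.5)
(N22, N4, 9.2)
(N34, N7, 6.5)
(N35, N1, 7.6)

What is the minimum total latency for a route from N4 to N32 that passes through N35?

Best N4 to N35: N4–N34–N35 costing 11.8
Shortest N35→N32: N35–N22–N38–N16–N32 = 9.4
Total via N35: 11.8 + 9.4 = 21.2 ms.

21.2 ms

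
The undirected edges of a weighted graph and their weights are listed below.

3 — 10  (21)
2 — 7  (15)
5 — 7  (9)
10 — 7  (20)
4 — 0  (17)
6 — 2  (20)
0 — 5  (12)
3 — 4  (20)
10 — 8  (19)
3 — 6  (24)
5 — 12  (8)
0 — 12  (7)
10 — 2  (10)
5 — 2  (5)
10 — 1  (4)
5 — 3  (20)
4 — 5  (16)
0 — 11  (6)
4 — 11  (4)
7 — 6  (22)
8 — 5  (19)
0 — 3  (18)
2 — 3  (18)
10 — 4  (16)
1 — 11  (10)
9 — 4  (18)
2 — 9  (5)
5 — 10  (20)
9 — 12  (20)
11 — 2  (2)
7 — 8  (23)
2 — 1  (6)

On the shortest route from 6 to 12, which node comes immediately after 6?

Candidate routes:
6 → 2 → 5 → 12: 20+5+8 = 33
6 → 2 → 11 → 0 → 12: 20+2+6+7 = 35
Cheapest is 6 → 2 → 5 → 12 at 33.
So from 6 the first move is to 2.

2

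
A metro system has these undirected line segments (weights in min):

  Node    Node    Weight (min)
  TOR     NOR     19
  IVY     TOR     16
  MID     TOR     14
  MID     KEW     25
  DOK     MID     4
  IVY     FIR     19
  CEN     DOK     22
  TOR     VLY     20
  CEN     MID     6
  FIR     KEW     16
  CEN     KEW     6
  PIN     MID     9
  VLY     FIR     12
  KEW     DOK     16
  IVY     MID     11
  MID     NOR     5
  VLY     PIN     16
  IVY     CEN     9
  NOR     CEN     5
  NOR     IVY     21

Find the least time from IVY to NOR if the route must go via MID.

16 min

Best IVY to MID: IVY → MID costing 11
Best MID to NOR: MID → NOR costing 5
Total via MID: 11 + 5 = 16 min.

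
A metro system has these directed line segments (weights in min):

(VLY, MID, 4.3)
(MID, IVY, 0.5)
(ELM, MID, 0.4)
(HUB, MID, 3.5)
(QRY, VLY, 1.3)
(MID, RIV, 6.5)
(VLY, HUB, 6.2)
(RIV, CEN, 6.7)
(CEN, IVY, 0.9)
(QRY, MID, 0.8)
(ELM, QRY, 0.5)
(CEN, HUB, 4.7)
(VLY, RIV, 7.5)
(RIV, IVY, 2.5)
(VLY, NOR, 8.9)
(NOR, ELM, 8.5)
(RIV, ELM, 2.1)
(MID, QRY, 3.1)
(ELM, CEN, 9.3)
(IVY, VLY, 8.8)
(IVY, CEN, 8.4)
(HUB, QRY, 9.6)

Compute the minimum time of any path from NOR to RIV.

15.4 min

Candidate routes:
NOR - ELM - MID - RIV: 8.5+0.4+6.5 = 15.4
NOR - ELM - QRY - VLY - RIV: 8.5+0.5+1.3+7.5 = 17.8
NOR - ELM - MID - QRY - VLY - RIV: 8.5+0.4+3.1+1.3+7.5 = 20.8
NOR - ELM - QRY - MID - RIV: 8.5+0.5+0.8+6.5 = 16.3
The minimum is 15.4 min via NOR - ELM - MID - RIV.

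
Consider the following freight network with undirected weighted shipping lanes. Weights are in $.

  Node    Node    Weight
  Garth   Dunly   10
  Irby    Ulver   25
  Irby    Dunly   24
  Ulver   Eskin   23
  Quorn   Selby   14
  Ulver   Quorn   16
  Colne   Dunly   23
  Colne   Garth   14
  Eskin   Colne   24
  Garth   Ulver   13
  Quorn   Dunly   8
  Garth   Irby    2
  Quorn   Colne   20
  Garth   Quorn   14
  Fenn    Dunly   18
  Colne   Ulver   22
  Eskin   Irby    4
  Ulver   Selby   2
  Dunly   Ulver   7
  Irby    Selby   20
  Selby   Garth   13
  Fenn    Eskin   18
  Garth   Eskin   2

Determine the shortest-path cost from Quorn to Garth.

Shortest distances from Quorn:
Quorn: 0
Dunly: 8  (via Quorn)
Garth: 14  (via Quorn)
Shortest route: Quorn → Garth = $14.

$14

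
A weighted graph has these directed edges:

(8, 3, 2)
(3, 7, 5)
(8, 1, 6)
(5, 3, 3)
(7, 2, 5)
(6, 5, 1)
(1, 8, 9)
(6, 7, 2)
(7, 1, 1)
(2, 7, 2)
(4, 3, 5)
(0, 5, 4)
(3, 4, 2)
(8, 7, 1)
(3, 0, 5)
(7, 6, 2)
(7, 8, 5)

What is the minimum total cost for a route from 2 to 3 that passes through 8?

9

Shortest 2→8: 2–7–8 = 7
Best 8 to 3: 8–3 costing 2
Total via 8: 7 + 2 = 9.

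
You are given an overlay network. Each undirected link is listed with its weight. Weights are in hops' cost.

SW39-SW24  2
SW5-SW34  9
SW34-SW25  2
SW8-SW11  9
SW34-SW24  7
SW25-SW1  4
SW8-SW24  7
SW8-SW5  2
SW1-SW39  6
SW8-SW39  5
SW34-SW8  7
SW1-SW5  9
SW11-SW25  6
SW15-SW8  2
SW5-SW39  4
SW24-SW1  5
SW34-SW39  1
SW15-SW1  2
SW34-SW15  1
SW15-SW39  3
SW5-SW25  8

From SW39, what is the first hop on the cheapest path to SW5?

Candidate routes:
SW39 → SW5: 4 = 4
SW39 → SW34 → SW15 → SW8 → SW5: 1+1+2+2 = 6
SW39 → SW15 → SW8 → SW5: 3+2+2 = 7
SW39 → SW8 → SW5: 5+2 = 7
The minimum is 4 hops' cost via SW39 → SW5.
So from SW39 the first move is to SW5.

SW5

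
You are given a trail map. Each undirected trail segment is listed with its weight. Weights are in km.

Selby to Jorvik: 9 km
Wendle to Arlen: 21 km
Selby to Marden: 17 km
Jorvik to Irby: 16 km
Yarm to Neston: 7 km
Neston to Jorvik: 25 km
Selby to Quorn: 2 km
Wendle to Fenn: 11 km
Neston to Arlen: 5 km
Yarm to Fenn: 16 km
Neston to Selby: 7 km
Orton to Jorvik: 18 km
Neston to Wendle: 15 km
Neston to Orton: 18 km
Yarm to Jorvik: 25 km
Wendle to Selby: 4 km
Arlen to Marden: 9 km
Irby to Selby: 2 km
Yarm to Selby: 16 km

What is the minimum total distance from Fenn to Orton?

40 km

Compare a few routes:
Fenn → Yarm → Neston → Orton: 16+7+18 = 41
Fenn → Wendle → Selby → Neston → Orton: 11+4+7+18 = 40
Cheapest is Fenn → Wendle → Selby → Neston → Orton at 40 km.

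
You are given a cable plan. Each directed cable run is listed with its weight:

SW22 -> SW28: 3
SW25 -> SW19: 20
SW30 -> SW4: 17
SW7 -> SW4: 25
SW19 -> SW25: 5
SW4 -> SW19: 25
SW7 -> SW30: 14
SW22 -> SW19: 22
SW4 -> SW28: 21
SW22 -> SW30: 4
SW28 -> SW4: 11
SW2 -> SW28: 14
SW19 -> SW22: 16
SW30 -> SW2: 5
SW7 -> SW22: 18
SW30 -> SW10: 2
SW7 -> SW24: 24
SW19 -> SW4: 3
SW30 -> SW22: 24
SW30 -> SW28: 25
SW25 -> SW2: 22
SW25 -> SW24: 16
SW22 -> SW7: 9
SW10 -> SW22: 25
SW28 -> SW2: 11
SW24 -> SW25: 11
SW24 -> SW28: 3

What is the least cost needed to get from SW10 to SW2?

Shortest distances from SW10:
SW10: 0
SW22: 25  (via SW10)
SW28: 28  (via SW22)
SW30: 29  (via SW22)
SW7: 34  (via SW22)
SW2: 34  (via SW30)
Shortest route: SW10–SW22–SW30–SW2 = 34.

34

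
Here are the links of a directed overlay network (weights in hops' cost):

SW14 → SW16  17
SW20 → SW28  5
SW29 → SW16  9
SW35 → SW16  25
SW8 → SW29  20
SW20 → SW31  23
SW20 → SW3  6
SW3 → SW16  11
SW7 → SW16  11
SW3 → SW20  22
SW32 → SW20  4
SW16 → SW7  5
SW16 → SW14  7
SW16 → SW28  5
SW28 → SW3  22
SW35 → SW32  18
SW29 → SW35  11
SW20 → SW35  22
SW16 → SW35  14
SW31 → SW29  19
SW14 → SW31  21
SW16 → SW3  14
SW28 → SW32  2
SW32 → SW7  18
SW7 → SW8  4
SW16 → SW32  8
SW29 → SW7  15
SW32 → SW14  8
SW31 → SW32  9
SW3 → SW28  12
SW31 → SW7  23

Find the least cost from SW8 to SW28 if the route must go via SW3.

Best SW8 to SW3: SW8–SW29–SW16–SW3 costing 43
Best SW3 to SW28: SW3–SW28 costing 12
Total via SW3: 43 + 12 = 55 hops' cost.

55 hops' cost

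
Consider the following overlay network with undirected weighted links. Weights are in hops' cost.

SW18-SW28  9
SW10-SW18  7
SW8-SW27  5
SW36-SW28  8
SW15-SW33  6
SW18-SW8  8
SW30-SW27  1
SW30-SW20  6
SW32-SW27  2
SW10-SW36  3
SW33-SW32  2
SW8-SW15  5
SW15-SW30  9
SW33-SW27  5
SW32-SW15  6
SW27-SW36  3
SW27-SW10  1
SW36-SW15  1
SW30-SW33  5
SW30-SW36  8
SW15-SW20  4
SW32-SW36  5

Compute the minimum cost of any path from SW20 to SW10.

Enumerating some paths:
SW20 → SW15 → SW36 → SW27 → SW10: 4+1+3+1 = 9
SW20 → SW15 → SW36 → SW32 → SW27 → SW10: 4+1+5+2+1 = 13
SW20 → SW15 → SW36 → SW10: 4+1+3 = 8
SW20 → SW30 → SW27 → SW36 → SW10: 6+1+3+3 = 13
The minimum is 8 hops' cost via SW20 → SW15 → SW36 → SW10.

8 hops' cost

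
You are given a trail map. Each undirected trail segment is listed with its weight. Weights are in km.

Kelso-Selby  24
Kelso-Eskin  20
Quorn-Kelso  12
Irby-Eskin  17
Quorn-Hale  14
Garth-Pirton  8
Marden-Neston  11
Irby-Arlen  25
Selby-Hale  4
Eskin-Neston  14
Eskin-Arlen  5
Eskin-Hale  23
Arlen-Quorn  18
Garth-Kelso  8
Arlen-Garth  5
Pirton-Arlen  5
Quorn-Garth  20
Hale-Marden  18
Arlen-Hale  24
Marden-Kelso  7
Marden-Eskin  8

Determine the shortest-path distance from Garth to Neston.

24 km

Running Dijkstra from Garth:
Garth: 0
Arlen: 5  (via Garth)
Kelso: 8  (via Garth)
Pirton: 8  (via Garth)
Eskin: 10  (via Arlen)
Marden: 15  (via Kelso)
Quorn: 20  (via Garth)
Neston: 24  (via Eskin)
Shortest route: Garth → Arlen → Eskin → Neston = 24 km.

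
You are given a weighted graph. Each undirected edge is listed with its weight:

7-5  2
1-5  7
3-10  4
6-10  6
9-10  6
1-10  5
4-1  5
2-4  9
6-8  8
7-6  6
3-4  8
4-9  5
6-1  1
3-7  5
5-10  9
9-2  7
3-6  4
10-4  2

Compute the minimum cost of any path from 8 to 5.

16

Enumerating some paths:
8 → 6 → 3 → 7 → 5: 8+4+5+2 = 19
8 → 6 → 1 → 5: 8+1+7 = 16
Cheapest is 8 → 6 → 1 → 5 at 16.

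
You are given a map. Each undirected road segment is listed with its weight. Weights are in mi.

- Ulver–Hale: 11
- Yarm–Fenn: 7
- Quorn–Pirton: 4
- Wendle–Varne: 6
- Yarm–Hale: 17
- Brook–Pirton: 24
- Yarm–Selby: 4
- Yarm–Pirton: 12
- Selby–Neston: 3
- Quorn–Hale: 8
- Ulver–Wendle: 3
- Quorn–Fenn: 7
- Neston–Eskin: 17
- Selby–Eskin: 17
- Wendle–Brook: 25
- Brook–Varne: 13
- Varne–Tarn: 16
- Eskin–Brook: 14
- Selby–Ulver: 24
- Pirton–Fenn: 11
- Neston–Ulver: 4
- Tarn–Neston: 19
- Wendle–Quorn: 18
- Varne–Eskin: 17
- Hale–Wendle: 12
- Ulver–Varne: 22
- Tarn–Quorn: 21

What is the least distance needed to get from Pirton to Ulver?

Candidate routes:
Pirton - Quorn - Hale - Ulver: 4+8+11 = 23
Pirton - Quorn - Wendle - Ulver: 4+18+3 = 25
The minimum is 23 mi via Pirton - Quorn - Hale - Ulver.

23 mi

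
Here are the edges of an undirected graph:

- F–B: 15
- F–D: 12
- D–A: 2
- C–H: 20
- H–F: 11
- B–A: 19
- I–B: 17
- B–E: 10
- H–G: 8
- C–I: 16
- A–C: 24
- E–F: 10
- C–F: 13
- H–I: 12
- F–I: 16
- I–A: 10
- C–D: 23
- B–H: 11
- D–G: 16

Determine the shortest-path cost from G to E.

29

Running Dijkstra from G:
G: 0
H: 8  (via G)
D: 16  (via G)
A: 18  (via D)
B: 19  (via H)
F: 19  (via H)
I: 20  (via H)
C: 28  (via H)
E: 29  (via B)
Shortest route: G → H → B → E = 29.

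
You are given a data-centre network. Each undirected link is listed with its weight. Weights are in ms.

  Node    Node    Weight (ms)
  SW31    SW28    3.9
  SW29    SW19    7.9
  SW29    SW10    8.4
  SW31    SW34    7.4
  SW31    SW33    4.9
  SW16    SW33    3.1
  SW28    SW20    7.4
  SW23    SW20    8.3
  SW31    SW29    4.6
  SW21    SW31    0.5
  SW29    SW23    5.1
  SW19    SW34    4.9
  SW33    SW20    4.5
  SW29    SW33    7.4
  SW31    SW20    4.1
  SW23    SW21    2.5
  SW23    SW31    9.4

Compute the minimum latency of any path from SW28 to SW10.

16.9 ms

Enumerating some paths:
SW28 → SW31 → SW33 → SW29 → SW10: 3.9+4.9+7.4+8.4 = 24.6
SW28 → SW31 → SW29 → SW10: 3.9+4.6+8.4 = 16.9
SW28 → SW20 → SW31 → SW29 → SW10: 7.4+4.1+4.6+8.4 = 24.5
SW28 → SW31 → SW21 → SW23 → SW29 → SW10: 3.9+0.5+2.5+5.1+8.4 = 20.4
The minimum is 16.9 ms via SW28 → SW31 → SW29 → SW10.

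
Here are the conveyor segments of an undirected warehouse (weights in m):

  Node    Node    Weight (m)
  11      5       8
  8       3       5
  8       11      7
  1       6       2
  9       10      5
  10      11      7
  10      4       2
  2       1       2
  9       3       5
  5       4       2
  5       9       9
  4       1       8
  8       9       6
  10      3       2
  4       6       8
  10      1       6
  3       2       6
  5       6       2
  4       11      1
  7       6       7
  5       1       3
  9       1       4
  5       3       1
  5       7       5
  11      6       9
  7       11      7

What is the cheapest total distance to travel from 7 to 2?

10 m

Settle nodes by increasing distance from 7:
7: 0
5: 5  (via 7)
3: 6  (via 5)
4: 7  (via 5)
6: 7  (via 7)
11: 7  (via 7)
1: 8  (via 5)
10: 8  (via 3)
2: 10  (via 1)
Shortest route: 7 → 5 → 1 → 2 = 10 m.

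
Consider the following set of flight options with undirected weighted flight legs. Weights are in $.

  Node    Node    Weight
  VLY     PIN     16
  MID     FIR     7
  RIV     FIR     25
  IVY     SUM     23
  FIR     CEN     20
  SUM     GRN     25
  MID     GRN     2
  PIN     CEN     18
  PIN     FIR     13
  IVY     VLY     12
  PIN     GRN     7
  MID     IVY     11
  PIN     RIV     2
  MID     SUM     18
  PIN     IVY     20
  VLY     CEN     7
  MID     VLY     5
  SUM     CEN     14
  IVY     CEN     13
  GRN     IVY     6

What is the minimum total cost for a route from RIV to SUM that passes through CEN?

$34

Shortest RIV→CEN: RIV → PIN → CEN = 20
Best CEN to SUM: CEN → SUM costing 14
Total via CEN: 20 + 14 = $34.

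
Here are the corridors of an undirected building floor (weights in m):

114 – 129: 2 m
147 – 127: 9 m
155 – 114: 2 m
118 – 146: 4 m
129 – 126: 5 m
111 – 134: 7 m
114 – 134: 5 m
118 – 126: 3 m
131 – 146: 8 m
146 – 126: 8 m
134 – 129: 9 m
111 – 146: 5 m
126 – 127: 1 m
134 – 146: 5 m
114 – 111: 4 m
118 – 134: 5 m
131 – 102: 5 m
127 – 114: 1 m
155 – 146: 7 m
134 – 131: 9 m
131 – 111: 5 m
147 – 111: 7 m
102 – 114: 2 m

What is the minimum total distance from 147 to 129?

Running Dijkstra from 147:
147: 0
111: 7  (via 147)
127: 9  (via 147)
126: 10  (via 127)
114: 10  (via 127)
155: 12  (via 114)
146: 12  (via 111)
131: 12  (via 111)
129: 12  (via 114)
Shortest route: 147 → 127 → 114 → 129 = 12 m.

12 m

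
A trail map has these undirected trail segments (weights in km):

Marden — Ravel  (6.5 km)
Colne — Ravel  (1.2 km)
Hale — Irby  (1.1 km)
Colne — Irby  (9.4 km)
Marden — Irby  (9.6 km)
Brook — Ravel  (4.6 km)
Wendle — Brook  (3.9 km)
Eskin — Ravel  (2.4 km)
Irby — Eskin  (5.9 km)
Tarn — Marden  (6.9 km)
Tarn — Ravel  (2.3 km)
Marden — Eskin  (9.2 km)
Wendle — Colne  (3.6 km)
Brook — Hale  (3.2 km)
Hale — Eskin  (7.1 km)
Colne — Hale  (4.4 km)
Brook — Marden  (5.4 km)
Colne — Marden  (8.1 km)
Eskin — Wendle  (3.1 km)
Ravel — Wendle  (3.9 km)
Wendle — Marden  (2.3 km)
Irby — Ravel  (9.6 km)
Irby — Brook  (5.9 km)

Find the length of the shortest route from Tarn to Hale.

7.9 km

Shortest distances from Tarn:
Tarn: 0
Ravel: 2.3  (via Tarn)
Colne: 3.5  (via Ravel)
Eskin: 4.7  (via Ravel)
Wendle: 6.2  (via Ravel)
Marden: 6.9  (via Tarn)
Brook: 6.9  (via Ravel)
Hale: 7.9  (via Colne)
Shortest route: Tarn → Ravel → Colne → Hale = 7.9 km.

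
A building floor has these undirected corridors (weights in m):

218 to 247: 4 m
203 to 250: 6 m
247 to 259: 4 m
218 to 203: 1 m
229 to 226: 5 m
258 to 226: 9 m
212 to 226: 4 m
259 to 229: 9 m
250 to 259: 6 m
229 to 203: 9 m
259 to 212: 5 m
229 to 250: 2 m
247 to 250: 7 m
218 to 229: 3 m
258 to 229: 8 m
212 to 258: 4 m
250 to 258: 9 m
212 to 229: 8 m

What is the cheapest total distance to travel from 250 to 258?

Settle nodes by increasing distance from 250:
250: 0
229: 2  (via 250)
218: 5  (via 229)
203: 6  (via 250)
259: 6  (via 250)
247: 7  (via 250)
226: 7  (via 229)
258: 9  (via 250)
Shortest route: 250 → 258 = 9 m.

9 m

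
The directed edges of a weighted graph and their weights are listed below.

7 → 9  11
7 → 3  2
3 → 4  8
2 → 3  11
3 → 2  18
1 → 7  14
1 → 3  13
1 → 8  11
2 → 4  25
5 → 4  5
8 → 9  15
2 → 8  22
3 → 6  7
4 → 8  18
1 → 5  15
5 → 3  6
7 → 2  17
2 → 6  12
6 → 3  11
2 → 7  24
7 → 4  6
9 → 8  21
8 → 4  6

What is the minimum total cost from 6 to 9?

Enumerating some paths:
6–3–4–8–9: 11+8+18+15 = 52
6–3–2–7–9: 11+18+24+11 = 64
6–3–2–8–9: 11+18+22+15 = 66
Cheapest is 6–3–4–8–9 at 52.

52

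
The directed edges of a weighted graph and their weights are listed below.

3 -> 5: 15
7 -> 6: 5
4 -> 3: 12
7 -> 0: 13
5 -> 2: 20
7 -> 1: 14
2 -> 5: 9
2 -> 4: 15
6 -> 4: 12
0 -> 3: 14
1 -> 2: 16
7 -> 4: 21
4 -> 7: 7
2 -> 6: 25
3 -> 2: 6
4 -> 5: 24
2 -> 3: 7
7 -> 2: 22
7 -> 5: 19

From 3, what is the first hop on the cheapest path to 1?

Enumerating some paths:
3–5–2–4–7–1: 15+20+15+7+14 = 71
3–2–6–4–7–1: 6+25+12+7+14 = 64
3–2–4–7–1: 6+15+7+14 = 42
Cheapest is 3–2–4–7–1 at 42.
So from 3 the first move is to 2.

2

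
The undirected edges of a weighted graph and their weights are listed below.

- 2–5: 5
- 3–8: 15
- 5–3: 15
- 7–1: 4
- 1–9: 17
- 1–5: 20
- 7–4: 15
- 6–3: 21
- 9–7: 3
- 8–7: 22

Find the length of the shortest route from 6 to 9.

Compare a few routes:
6–3–5–1–7–9: 21+15+20+4+3 = 63
6–3–8–7–1–9: 21+15+22+4+17 = 79
6–3–5–1–9: 21+15+20+17 = 73
6–3–8–7–9: 21+15+22+3 = 61
The minimum is 61 via 6–3–8–7–9.

61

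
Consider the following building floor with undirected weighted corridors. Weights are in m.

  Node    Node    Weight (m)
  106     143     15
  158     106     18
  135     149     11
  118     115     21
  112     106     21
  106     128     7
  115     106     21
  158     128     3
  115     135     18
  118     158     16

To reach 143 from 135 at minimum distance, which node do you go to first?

Compare a few routes:
135–115–106–143: 18+21+15 = 54
135–115–118–158–128–106–143: 18+21+16+3+7+15 = 80
Cheapest is 135–115–106–143 at 54 m.
So from 135 the first move is to 115.

115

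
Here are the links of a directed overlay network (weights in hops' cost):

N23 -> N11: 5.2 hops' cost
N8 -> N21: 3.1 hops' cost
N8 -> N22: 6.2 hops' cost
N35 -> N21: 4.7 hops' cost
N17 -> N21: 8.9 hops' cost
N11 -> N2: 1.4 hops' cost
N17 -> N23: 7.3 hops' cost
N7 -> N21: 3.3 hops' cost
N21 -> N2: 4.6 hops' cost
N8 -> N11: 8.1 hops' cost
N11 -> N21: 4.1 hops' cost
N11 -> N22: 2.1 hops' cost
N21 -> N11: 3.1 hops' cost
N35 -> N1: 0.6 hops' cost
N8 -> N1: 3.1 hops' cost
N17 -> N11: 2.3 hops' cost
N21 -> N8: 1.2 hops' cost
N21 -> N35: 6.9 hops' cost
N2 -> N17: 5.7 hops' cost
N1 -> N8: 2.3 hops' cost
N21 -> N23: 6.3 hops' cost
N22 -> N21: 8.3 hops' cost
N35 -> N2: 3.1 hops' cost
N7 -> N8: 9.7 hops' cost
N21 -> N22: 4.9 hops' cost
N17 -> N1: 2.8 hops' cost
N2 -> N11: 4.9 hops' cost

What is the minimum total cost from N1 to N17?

Shortest distances from N1:
N1: 0
N8: 2.3  (via N1)
N21: 5.4  (via N8)
N11: 8.5  (via N21)
N22: 8.5  (via N8)
N2: 9.9  (via N11)
N23: 11.7  (via N21)
N35: 12.3  (via N21)
N17: 15.6  (via N2)
Shortest route: N1–N8–N21–N11–N2–N17 = 15.6 hops' cost.

15.6 hops' cost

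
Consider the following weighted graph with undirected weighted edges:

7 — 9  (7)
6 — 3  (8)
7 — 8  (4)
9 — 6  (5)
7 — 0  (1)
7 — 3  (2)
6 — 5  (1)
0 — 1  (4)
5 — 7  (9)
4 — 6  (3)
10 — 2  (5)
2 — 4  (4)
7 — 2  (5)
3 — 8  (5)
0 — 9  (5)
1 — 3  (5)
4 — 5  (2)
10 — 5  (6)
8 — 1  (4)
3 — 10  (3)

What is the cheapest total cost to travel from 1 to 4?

Running Dijkstra from 1:
1: 0
0: 4  (via 1)
8: 4  (via 1)
3: 5  (via 1)
7: 5  (via 0)
10: 8  (via 3)
9: 9  (via 0)
2: 10  (via 7)
6: 13  (via 3)
4: 14  (via 2)
Shortest route: 1–0–7–2–4 = 14.

14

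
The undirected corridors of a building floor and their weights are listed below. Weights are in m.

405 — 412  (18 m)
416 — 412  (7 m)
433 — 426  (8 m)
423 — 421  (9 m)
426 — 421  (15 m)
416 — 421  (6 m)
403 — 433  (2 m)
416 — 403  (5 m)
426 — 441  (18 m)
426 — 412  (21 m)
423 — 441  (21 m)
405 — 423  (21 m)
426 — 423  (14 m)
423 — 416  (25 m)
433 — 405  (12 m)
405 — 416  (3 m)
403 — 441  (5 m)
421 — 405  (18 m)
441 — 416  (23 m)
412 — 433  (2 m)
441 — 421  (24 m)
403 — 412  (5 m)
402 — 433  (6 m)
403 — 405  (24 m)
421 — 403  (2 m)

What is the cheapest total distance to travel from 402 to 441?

13 m

Running Dijkstra from 402:
402: 0
433: 6  (via 402)
403: 8  (via 433)
412: 8  (via 433)
421: 10  (via 403)
441: 13  (via 403)
Shortest route: 402 → 433 → 403 → 441 = 13 m.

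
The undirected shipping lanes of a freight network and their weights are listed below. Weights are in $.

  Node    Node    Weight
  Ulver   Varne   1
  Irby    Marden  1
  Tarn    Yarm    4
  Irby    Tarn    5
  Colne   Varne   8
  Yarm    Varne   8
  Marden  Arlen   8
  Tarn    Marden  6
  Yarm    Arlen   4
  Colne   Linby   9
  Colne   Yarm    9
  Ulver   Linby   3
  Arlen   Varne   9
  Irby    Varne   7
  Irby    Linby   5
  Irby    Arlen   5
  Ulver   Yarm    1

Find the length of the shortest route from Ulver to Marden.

$9

Shortest distances from Ulver:
Ulver: 0
Varne: 1  (via Ulver)
Yarm: 1  (via Ulver)
Linby: 3  (via Ulver)
Arlen: 5  (via Yarm)
Tarn: 5  (via Yarm)
Irby: 8  (via Varne)
Marden: 9  (via Irby)
Shortest route: Ulver–Varne–Irby–Marden = $9.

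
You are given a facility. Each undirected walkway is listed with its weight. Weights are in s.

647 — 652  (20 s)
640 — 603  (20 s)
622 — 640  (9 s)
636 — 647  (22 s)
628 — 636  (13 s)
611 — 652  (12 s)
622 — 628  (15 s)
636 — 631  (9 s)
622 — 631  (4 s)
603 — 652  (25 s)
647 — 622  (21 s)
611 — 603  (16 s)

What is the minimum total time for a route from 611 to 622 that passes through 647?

53 s

Shortest 611→647: 611 → 652 → 647 = 32
Best 647 to 622: 647 → 622 costing 21
Total via 647: 32 + 21 = 53 s.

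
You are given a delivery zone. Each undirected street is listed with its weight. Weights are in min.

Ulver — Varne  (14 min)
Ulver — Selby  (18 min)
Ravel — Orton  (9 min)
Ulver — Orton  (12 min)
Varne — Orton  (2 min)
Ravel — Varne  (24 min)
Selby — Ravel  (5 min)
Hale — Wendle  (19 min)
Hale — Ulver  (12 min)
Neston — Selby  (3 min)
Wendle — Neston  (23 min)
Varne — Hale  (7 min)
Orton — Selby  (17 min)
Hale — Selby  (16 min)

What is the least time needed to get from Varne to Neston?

19 min

Candidate routes:
Varne - Hale - Selby - Neston: 7+16+3 = 26
Varne - Orton - Selby - Neston: 2+17+3 = 22
Varne - Orton - Ravel - Selby - Neston: 2+9+5+3 = 19
Varne - Ravel - Selby - Neston: 24+5+3 = 32
The minimum is 19 min via Varne - Orton - Ravel - Selby - Neston.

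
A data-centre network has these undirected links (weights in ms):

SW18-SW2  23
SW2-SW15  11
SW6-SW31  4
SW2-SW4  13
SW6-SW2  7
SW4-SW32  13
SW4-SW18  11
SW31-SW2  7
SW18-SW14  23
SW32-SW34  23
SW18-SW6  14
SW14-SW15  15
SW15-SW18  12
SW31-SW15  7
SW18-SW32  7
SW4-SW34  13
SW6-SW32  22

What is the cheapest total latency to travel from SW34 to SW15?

36 ms

Compare a few routes:
SW34 - SW4 - SW18 - SW15: 13+11+12 = 36
SW34 - SW4 - SW2 - SW15: 13+13+11 = 37
Cheapest is SW34 - SW4 - SW18 - SW15 at 36 ms.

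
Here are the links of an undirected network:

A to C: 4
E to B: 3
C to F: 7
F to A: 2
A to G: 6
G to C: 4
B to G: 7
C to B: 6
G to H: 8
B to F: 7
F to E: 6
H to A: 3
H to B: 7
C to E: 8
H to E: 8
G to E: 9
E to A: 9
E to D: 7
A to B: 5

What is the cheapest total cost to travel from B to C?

6

Candidate routes:
B–C: 6 = 6
B–G–C: 7+4 = 11
B–A–C: 5+4 = 9
Cheapest is B–C at 6.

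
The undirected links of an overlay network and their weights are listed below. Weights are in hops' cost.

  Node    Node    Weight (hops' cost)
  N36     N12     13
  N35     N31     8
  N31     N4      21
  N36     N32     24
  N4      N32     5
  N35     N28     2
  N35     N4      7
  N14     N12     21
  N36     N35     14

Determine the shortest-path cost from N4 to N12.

34 hops' cost

Settle nodes by increasing distance from N4:
N4: 0
N32: 5  (via N4)
N35: 7  (via N4)
N28: 9  (via N35)
N31: 15  (via N35)
N36: 21  (via N35)
N12: 34  (via N36)
Shortest route: N4 → N35 → N36 → N12 = 34 hops' cost.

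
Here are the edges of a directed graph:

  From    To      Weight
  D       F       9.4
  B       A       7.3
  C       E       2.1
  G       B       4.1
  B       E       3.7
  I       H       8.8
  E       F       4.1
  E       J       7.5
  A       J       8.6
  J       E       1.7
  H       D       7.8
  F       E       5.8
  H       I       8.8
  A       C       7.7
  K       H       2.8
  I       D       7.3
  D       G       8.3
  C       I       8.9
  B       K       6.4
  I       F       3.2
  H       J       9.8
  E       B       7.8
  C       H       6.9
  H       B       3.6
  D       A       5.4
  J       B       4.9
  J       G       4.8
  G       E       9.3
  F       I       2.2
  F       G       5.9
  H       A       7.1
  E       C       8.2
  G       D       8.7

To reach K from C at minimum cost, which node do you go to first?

E

Enumerating some paths:
C - E - J - B - K: 2.1+7.5+4.9+6.4 = 20.9
C - H - B - K: 6.9+3.6+6.4 = 16.9
C - E - B - K: 2.1+7.8+6.4 = 16.3
The minimum is 16.3 via C - E - B - K.
So from C the first move is to E.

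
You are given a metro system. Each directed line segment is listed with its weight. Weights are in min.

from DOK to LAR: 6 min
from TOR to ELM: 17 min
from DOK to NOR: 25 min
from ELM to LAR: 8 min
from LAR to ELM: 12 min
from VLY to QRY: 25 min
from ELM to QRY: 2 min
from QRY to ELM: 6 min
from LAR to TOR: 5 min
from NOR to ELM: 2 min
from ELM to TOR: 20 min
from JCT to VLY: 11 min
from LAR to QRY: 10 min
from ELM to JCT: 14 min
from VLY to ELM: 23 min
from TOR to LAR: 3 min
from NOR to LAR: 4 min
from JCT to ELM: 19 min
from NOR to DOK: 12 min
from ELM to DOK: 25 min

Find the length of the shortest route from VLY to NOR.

73 min

Settle nodes by increasing distance from VLY:
VLY: 0
ELM: 23  (via VLY)
QRY: 25  (via VLY)
LAR: 31  (via ELM)
TOR: 36  (via LAR)
JCT: 37  (via ELM)
DOK: 48  (via ELM)
NOR: 73  (via DOK)
Shortest route: VLY → ELM → DOK → NOR = 73 min.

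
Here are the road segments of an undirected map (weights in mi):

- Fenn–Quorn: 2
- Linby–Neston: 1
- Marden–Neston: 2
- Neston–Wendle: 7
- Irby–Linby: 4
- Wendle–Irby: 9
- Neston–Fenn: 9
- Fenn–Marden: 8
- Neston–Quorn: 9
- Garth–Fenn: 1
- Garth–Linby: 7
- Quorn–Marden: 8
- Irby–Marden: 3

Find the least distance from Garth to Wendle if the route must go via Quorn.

19 mi

Shortest Garth→Quorn: Garth–Fenn–Quorn = 3
Best Quorn to Wendle: Quorn–Neston–Wendle costing 16
Total via Quorn: 3 + 16 = 19 mi.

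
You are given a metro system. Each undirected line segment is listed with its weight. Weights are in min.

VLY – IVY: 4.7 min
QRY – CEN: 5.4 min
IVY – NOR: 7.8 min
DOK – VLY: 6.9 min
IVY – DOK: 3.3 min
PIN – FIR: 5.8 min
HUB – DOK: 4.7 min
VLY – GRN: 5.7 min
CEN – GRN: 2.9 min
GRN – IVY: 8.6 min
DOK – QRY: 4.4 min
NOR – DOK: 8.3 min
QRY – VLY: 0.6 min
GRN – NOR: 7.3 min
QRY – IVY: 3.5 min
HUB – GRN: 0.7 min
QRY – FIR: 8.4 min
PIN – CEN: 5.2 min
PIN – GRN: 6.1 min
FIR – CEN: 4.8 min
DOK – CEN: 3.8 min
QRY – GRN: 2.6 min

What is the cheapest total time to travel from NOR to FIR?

15 min

Running Dijkstra from NOR:
NOR: 0
GRN: 7.3  (via NOR)
IVY: 7.8  (via NOR)
HUB: 8  (via GRN)
DOK: 8.3  (via NOR)
QRY: 9.9  (via GRN)
CEN: 10.2  (via GRN)
VLY: 10.5  (via QRY)
PIN: 13.4  (via GRN)
FIR: 15  (via CEN)
Shortest route: NOR → GRN → CEN → FIR = 15 min.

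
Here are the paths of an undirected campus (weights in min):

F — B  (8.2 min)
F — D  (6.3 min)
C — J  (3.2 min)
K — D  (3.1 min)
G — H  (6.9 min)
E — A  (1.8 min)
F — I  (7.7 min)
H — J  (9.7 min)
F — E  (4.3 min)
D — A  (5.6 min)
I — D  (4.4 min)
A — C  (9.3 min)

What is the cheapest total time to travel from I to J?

Compare a few routes:
I–D–A–C–J: 4.4+5.6+9.3+3.2 = 22.5
I–F–E–A–C–J: 7.7+4.3+1.8+9.3+3.2 = 26.3
I–D–F–E–A–C–J: 4.4+6.3+4.3+1.8+9.3+3.2 = 29.3
The minimum is 22.5 min via I–D–A–C–J.

22.5 min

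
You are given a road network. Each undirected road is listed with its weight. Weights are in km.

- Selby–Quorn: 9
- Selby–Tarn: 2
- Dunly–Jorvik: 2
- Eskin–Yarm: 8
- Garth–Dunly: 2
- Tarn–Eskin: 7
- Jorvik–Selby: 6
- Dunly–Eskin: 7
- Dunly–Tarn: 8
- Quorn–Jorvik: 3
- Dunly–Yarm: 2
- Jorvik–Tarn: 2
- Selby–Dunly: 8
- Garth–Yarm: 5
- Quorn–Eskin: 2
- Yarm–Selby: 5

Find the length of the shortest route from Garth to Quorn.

Running Dijkstra from Garth:
Garth: 0
Dunly: 2  (via Garth)
Yarm: 4  (via Dunly)
Jorvik: 4  (via Dunly)
Tarn: 6  (via Jorvik)
Quorn: 7  (via Jorvik)
Shortest route: Garth → Dunly → Jorvik → Quorn = 7 km.

7 km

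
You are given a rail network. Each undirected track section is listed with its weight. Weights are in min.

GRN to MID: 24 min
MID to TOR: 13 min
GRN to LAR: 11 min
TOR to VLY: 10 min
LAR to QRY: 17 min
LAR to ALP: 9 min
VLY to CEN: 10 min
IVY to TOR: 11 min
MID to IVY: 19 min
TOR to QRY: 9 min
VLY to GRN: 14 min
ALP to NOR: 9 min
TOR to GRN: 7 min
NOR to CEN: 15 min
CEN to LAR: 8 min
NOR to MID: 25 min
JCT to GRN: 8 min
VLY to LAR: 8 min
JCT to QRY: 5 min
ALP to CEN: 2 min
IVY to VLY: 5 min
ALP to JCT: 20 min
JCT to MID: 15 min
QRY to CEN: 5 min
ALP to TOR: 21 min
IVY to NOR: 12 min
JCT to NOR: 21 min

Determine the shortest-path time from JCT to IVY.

25 min

Candidate routes:
JCT → GRN → TOR → IVY: 8+7+11 = 26
JCT → QRY → TOR → IVY: 5+9+11 = 25
Cheapest is JCT → QRY → TOR → IVY at 25 min.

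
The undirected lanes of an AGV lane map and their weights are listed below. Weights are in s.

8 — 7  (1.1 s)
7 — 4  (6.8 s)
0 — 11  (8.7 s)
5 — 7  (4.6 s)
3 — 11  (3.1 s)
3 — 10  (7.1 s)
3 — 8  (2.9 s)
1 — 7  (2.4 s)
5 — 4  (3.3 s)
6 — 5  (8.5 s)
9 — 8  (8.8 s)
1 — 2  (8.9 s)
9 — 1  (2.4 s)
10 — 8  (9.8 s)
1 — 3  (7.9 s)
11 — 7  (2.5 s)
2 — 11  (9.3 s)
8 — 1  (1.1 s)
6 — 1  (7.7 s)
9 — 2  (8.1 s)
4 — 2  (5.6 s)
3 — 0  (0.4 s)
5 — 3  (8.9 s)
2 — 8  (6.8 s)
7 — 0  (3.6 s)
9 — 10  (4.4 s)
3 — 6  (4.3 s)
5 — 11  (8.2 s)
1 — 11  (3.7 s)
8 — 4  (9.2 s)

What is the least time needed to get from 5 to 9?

Running Dijkstra from 5:
5: 0
4: 3.3  (via 5)
7: 4.6  (via 5)
8: 5.7  (via 7)
1: 6.8  (via 8)
11: 7.1  (via 7)
0: 8.2  (via 7)
6: 8.5  (via 5)
3: 8.6  (via 8)
2: 8.9  (via 4)
9: 9.2  (via 1)
Shortest route: 5 → 7 → 8 → 1 → 9 = 9.2 s.

9.2 s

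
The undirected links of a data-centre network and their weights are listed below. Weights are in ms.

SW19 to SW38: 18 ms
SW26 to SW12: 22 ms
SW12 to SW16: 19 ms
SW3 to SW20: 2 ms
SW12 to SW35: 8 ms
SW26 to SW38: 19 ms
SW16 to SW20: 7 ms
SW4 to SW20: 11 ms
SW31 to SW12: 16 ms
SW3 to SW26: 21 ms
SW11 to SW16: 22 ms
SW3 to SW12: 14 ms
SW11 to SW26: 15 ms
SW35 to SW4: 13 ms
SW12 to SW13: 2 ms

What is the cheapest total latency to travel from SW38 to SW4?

Shortest distances from SW38:
SW38: 0
SW19: 18  (via SW38)
SW26: 19  (via SW38)
SW11: 34  (via SW26)
SW3: 40  (via SW26)
SW12: 41  (via SW26)
SW20: 42  (via SW3)
SW13: 43  (via SW12)
SW35: 49  (via SW12)
SW16: 49  (via SW20)
SW4: 53  (via SW20)
Shortest route: SW38–SW26–SW3–SW20–SW4 = 53 ms.

53 ms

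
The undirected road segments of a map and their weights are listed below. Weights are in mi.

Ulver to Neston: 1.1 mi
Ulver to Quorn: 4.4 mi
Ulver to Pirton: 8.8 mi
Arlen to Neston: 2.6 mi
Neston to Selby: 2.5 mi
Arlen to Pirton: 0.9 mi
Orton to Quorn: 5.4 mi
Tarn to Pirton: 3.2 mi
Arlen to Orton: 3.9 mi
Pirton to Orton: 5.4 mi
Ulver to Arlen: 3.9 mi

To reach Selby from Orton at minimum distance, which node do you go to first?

Arlen

Enumerating some paths:
Orton–Arlen–Neston–Selby: 3.9+2.6+2.5 = 9
Orton–Arlen–Ulver–Neston–Selby: 3.9+3.9+1.1+2.5 = 11.4
Orton–Pirton–Arlen–Neston–Selby: 5.4+0.9+2.6+2.5 = 11.4
Cheapest is Orton–Arlen–Neston–Selby at 9 mi.
So from Orton the first move is to Arlen.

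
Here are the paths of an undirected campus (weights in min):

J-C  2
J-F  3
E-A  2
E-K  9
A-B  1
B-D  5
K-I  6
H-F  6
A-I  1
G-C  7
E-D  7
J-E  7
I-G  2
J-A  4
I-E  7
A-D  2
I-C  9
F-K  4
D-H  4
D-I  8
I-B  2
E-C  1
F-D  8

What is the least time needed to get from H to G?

Enumerating some paths:
H–D–A–I–G: 4+2+1+2 = 9
H–D–A–B–I–G: 4+2+1+2+2 = 11
H–D–B–I–G: 4+5+2+2 = 13
H–D–B–A–I–G: 4+5+1+1+2 = 13
Cheapest is H–D–A–I–G at 9 min.

9 min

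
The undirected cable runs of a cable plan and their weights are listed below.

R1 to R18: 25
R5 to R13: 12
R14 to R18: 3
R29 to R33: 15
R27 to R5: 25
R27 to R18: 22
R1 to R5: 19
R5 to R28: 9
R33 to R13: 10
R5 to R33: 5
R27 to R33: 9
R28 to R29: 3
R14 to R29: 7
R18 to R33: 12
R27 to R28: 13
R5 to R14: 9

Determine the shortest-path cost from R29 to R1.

31

Shortest distances from R29:
R29: 0
R28: 3  (via R29)
R14: 7  (via R29)
R18: 10  (via R14)
R5: 12  (via R28)
R33: 15  (via R29)
R27: 16  (via R28)
R13: 24  (via R5)
R1: 31  (via R5)
Shortest route: R29–R28–R5–R1 = 31.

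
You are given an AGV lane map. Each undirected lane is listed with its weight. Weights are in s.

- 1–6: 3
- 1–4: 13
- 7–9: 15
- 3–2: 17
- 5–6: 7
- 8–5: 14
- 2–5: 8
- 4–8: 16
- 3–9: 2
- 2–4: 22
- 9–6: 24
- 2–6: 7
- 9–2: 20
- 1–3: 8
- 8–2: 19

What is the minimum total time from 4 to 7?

38 s

Shortest distances from 4:
4: 0
1: 13  (via 4)
6: 16  (via 1)
8: 16  (via 4)
3: 21  (via 1)
2: 22  (via 4)
5: 23  (via 6)
9: 23  (via 3)
7: 38  (via 9)
Shortest route: 4–1–3–9–7 = 38 s.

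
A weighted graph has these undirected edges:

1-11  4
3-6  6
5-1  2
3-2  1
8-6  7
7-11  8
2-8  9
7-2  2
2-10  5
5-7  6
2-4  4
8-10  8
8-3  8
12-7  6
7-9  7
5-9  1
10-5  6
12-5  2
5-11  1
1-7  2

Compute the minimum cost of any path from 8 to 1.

Settle nodes by increasing distance from 8:
8: 0
6: 7  (via 8)
3: 8  (via 8)
10: 8  (via 8)
2: 9  (via 8)
7: 11  (via 2)
1: 13  (via 7)
Shortest route: 8–2–7–1 = 13.

13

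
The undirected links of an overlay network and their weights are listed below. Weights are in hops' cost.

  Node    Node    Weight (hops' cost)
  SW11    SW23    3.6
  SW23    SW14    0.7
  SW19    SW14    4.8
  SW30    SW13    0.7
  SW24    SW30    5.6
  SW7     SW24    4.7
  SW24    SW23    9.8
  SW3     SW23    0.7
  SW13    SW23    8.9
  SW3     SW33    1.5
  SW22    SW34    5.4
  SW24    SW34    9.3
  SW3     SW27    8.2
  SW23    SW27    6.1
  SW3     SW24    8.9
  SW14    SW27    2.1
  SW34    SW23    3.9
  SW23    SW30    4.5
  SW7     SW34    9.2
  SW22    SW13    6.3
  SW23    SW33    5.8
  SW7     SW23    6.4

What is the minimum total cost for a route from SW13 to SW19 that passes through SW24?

Shortest SW13→SW24: SW13 → SW30 → SW24 = 6.3
Best SW24 to SW19: SW24 → SW3 → SW23 → SW14 → SW19 costing 15.1
Total via SW24: 6.3 + 15.1 = 21.4 hops' cost.

21.4 hops' cost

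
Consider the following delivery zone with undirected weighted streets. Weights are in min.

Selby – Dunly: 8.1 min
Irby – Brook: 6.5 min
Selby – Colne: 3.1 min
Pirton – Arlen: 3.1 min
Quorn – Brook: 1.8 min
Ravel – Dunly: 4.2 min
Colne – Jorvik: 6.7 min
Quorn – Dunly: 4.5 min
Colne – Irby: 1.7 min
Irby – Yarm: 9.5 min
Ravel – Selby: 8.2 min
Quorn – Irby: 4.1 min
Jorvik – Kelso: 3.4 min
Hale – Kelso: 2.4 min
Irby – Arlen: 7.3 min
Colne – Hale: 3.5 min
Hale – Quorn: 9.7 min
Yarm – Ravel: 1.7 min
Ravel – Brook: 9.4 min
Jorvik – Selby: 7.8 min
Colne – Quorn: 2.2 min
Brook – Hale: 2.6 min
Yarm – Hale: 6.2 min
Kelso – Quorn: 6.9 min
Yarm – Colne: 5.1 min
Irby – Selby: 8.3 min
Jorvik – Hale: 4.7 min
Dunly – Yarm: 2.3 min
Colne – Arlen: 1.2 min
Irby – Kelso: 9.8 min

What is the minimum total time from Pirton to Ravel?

11.1 min

Running Dijkstra from Pirton:
Pirton: 0
Arlen: 3.1  (via Pirton)
Colne: 4.3  (via Arlen)
Irby: 6  (via Colne)
Quorn: 6.5  (via Colne)
Selby: 7.4  (via Colne)
Hale: 7.8  (via Colne)
Brook: 8.3  (via Quorn)
Yarm: 9.4  (via Colne)
Kelso: 10.2  (via Hale)
Dunly: 11  (via Quorn)
Jorvik: 11  (via Colne)
Ravel: 11.1  (via Yarm)
Shortest route: Pirton → Arlen → Colne → Yarm → Ravel = 11.1 min.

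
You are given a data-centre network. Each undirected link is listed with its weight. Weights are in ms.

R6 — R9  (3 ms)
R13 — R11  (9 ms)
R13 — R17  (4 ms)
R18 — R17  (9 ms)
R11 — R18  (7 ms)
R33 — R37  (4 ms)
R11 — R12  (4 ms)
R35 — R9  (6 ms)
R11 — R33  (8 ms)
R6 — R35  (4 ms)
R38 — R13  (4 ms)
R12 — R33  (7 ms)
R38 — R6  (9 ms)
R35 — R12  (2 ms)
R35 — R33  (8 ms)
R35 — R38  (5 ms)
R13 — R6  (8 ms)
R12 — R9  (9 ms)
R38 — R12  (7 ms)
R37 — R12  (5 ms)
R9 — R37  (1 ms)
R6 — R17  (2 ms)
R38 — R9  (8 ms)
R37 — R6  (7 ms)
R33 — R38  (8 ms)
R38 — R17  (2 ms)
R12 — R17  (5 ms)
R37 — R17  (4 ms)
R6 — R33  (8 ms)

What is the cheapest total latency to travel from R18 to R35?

Compare a few routes:
R18–R17–R12–R35: 9+5+2 = 16
R18–R11–R12–R35: 7+4+2 = 13
R18–R17–R6–R35: 9+2+4 = 15
The minimum is 13 ms via R18–R11–R12–R35.

13 ms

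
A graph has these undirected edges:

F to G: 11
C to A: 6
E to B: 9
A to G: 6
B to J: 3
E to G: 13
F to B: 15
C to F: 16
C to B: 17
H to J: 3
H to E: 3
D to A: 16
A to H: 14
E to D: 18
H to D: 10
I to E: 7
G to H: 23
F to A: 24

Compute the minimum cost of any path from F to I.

Compare a few routes:
F - G - H - E - I: 11+23+3+7 = 44
F - G - E - I: 11+13+7 = 31
F - G - A - H - E - I: 11+6+14+3+7 = 41
F - C - A - H - E - I: 16+6+14+3+7 = 46
Cheapest is F - G - E - I at 31.

31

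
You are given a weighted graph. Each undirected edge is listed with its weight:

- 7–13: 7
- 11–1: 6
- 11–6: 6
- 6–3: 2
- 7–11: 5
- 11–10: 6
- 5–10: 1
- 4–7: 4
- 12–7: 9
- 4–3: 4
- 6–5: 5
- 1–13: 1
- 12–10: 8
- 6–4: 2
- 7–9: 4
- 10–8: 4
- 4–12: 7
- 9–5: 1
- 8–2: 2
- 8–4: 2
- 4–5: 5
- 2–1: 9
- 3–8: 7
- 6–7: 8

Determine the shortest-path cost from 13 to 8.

12

Enumerating some paths:
13 - 1 - 11 - 6 - 4 - 8: 1+6+6+2+2 = 17
13 - 1 - 2 - 8: 1+9+2 = 12
13 - 1 - 11 - 10 - 8: 1+6+6+4 = 17
13 - 7 - 4 - 8: 7+4+2 = 13
The minimum is 12 via 13 - 1 - 2 - 8.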